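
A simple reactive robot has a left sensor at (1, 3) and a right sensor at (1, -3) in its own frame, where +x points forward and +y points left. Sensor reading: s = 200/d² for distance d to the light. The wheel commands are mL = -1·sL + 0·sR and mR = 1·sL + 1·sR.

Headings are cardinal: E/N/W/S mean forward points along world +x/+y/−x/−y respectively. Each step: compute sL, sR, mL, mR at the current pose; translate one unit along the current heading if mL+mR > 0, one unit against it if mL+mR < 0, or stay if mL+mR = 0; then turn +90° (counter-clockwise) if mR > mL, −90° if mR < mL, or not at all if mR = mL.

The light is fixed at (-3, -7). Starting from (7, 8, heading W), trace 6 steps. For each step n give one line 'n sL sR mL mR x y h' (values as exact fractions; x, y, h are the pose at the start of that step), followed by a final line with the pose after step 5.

0 8/9 40/81 -8/9 112/81 7 8 W
1 10/17 25/29 -10/17 715/493 6 8 S
2 200/389 200/221 -200/389 122000/85969 6 7 E
3 100/137 100/197 -100/137 33400/26989 7 7 N
4 8/9 40/81 -8/9 112/81 7 8 W
5 10/17 25/29 -10/17 715/493 6 8 S
final 6 7 E

n=0: pose=(7,8,W); sL=8/9, sR=40/81; mL=-8/9, mR=112/81; mL+mR=40/81 → advance +1; mR−mL=184/81 → turn +1·90°
n=1: pose=(6,8,S); sL=10/17, sR=25/29; mL=-10/17, mR=715/493; mL+mR=25/29 → advance +1; mR−mL=1005/493 → turn +1·90°
n=2: pose=(6,7,E); sL=200/389, sR=200/221; mL=-200/389, mR=122000/85969; mL+mR=200/221 → advance +1; mR−mL=166200/85969 → turn +1·90°
n=3: pose=(7,7,N); sL=100/137, sR=100/197; mL=-100/137, mR=33400/26989; mL+mR=100/197 → advance +1; mR−mL=53100/26989 → turn +1·90°
n=4: pose=(7,8,W); sL=8/9, sR=40/81; mL=-8/9, mR=112/81; mL+mR=40/81 → advance +1; mR−mL=184/81 → turn +1·90°
n=5: pose=(6,8,S); sL=10/17, sR=25/29; mL=-10/17, mR=715/493; mL+mR=25/29 → advance +1; mR−mL=1005/493 → turn +1·90°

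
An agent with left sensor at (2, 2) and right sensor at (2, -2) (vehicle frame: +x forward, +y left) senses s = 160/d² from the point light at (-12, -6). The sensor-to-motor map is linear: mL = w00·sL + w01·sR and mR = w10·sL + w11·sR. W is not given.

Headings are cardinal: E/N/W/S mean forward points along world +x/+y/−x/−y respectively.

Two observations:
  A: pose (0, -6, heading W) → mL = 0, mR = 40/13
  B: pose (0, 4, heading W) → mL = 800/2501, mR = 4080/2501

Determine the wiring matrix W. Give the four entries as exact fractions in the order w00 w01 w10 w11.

obs A: pose=(0,-6,W) → sL=20/13, sR=20/13, mL=0, mR=40/13
obs B: pose=(0,4,W) → sL=40/41, sR=40/61, mL=800/2501, mR=4080/2501
sensor matrix S = [[20/13, 20/13], [40/41, 40/61]]; det S = -16000/32513
solve [mL_A; mL_B] = S·[w00; w01] and [mR_A; mR_B] = S·[w10; w11]:
  w00 = 1, w01 = -1, w10 = 1, w11 = 1

1 -1 1 1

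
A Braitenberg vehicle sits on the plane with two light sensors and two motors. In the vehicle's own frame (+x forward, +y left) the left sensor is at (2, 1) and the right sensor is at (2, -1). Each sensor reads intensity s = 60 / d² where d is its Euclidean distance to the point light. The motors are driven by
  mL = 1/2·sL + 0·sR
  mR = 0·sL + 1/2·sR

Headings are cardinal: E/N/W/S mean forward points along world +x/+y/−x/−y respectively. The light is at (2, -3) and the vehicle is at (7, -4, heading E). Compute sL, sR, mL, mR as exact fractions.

60/49 60/53 30/49 30/53

left sensor world pos  = (9, -3); dL² = 49
right sensor world pos = (9, -5); dR² = 53
sL = 60/49 = 60/49
sR = 60/53 = 60/53
mL = 1/2·sL + 0·sR = 30/49
mR = 0·sL + 1/2·sR = 30/53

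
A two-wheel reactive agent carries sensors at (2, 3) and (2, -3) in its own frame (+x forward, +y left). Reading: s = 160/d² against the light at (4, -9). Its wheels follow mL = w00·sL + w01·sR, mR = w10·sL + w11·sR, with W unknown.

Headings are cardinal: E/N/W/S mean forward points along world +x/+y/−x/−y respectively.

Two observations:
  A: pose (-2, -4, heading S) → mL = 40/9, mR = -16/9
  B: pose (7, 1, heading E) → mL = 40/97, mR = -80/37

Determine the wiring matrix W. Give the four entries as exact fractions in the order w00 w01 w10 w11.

1/2 0 0 -1

obs A: pose=(-2,-4,S) → sL=80/9, sR=16/9, mL=40/9, mR=-16/9
obs B: pose=(7,1,E) → sL=80/97, sR=80/37, mL=40/97, mR=-80/37
sensor matrix S = [[80/9, 16/9], [80/97, 80/37]]; det S = 573440/32301
solve [mL_A; mL_B] = S·[w00; w01] and [mR_A; mR_B] = S·[w10; w11]:
  w00 = 1/2, w01 = 0, w10 = 0, w11 = -1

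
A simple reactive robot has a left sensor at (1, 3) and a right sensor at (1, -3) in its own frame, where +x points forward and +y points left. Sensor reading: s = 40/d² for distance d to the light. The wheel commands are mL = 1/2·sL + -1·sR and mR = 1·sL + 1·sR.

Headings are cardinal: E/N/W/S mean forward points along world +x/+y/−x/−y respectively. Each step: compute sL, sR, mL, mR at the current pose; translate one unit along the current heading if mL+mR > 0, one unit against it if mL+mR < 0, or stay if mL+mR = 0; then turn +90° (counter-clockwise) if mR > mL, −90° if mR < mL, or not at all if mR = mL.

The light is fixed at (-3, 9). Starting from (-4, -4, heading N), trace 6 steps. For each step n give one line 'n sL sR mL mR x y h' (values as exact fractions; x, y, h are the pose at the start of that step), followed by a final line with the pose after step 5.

0 1/4 10/37 -43/296 77/148 -4 -4 N
1 40/229 8/17 -1492/3893 2512/3893 -4 -3 W
2 4/17 20/97 -146/1649 728/1649 -5 -3 S
3 40/101 40/257 1100/25957 14320/25957 -5 -4 E
4 1/4 10/37 -43/296 77/148 -4 -4 N
5 40/229 8/17 -1492/3893 2512/3893 -4 -3 W
final -5 -3 S

n=0: pose=(-4,-4,N); sL=1/4, sR=10/37; mL=-43/296, mR=77/148; mL+mR=3/8 → advance +1; mR−mL=197/296 → turn +1·90°
n=1: pose=(-4,-3,W); sL=40/229, sR=8/17; mL=-1492/3893, mR=2512/3893; mL+mR=60/229 → advance +1; mR−mL=4004/3893 → turn +1·90°
n=2: pose=(-5,-3,S); sL=4/17, sR=20/97; mL=-146/1649, mR=728/1649; mL+mR=6/17 → advance +1; mR−mL=874/1649 → turn +1·90°
n=3: pose=(-5,-4,E); sL=40/101, sR=40/257; mL=1100/25957, mR=14320/25957; mL+mR=60/101 → advance +1; mR−mL=13220/25957 → turn +1·90°
n=4: pose=(-4,-4,N); sL=1/4, sR=10/37; mL=-43/296, mR=77/148; mL+mR=3/8 → advance +1; mR−mL=197/296 → turn +1·90°
n=5: pose=(-4,-3,W); sL=40/229, sR=8/17; mL=-1492/3893, mR=2512/3893; mL+mR=60/229 → advance +1; mR−mL=4004/3893 → turn +1·90°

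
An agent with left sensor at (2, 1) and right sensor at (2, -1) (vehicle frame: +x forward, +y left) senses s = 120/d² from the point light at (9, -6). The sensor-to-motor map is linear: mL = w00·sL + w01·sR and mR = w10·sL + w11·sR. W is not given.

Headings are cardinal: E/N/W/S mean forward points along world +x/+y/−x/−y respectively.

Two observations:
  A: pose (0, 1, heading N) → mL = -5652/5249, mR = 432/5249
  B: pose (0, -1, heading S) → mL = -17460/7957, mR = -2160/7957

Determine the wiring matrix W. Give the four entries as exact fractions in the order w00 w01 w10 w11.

obs A: pose=(0,1,N) → sL=120/181, sR=24/29, mL=-5652/5249, mR=432/5249
obs B: pose=(0,-1,S) → sL=120/73, sR=120/109, mL=-17460/7957, mR=-2160/7957
sensor matrix S = [[120/181, 24/29], [120/73, 120/109]]; det S = -26334720/41766293
solve [mL_A; mL_B] = S·[w00; w01] and [mR_A; mR_B] = S·[w10; w11]:
  w00 = -1, w01 = -1/2, w10 = -1/2, w11 = 1/2

-1 -1/2 -1/2 1/2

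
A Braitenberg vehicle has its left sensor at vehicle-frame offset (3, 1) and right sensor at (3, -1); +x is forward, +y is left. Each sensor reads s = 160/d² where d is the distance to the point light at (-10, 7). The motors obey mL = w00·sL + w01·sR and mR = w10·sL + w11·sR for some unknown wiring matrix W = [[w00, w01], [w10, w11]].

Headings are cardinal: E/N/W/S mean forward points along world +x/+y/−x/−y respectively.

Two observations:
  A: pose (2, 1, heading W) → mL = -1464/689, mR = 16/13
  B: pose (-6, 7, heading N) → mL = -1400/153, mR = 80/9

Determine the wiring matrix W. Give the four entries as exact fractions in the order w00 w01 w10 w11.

-1/2 -1 1 0

obs A: pose=(2,1,W) → sL=16/13, sR=80/53, mL=-1464/689, mR=16/13
obs B: pose=(-6,7,N) → sL=80/9, sR=80/17, mL=-1400/153, mR=80/9
sensor matrix S = [[16/13, 80/53], [80/9, 80/17]]; det S = -803840/105417
solve [mL_A; mL_B] = S·[w00; w01] and [mR_A; mR_B] = S·[w10; w11]:
  w00 = -1/2, w01 = -1, w10 = 1, w11 = 0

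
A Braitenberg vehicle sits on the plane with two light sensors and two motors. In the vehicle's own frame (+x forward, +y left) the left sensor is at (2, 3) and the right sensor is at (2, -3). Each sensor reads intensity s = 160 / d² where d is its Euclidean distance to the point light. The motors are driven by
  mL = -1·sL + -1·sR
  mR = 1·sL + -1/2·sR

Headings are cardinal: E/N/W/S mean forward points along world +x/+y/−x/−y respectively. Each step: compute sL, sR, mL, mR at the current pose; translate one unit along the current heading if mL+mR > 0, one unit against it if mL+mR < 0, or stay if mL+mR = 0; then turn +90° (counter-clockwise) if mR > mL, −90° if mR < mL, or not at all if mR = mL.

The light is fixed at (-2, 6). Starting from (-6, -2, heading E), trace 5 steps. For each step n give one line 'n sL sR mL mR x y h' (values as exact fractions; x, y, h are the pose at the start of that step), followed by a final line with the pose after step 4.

0 160/29 32/25 -4928/725 3536/725 -6 -2 E
1 8/5 4 -28/5 -2/5 -7 -2 N
2 160/193 32/17 -8896/3281 -368/3281 -7 -3 W
3 80/61 16/17 -2336/1037 872/1037 -6 -3 S
4 160/29 32/25 -4928/725 3536/725 -6 -2 E
final -7 -2 N

n=0: pose=(-6,-2,E); sL=160/29, sR=32/25; mL=-4928/725, mR=3536/725; mL+mR=-48/25 → advance -1; mR−mL=8464/725 → turn +1·90°
n=1: pose=(-7,-2,N); sL=8/5, sR=4; mL=-28/5, mR=-2/5; mL+mR=-6 → advance -1; mR−mL=26/5 → turn +1·90°
n=2: pose=(-7,-3,W); sL=160/193, sR=32/17; mL=-8896/3281, mR=-368/3281; mL+mR=-48/17 → advance -1; mR−mL=8528/3281 → turn +1·90°
n=3: pose=(-6,-3,S); sL=80/61, sR=16/17; mL=-2336/1037, mR=872/1037; mL+mR=-24/17 → advance -1; mR−mL=3208/1037 → turn +1·90°
n=4: pose=(-6,-2,E); sL=160/29, sR=32/25; mL=-4928/725, mR=3536/725; mL+mR=-48/25 → advance -1; mR−mL=8464/725 → turn +1·90°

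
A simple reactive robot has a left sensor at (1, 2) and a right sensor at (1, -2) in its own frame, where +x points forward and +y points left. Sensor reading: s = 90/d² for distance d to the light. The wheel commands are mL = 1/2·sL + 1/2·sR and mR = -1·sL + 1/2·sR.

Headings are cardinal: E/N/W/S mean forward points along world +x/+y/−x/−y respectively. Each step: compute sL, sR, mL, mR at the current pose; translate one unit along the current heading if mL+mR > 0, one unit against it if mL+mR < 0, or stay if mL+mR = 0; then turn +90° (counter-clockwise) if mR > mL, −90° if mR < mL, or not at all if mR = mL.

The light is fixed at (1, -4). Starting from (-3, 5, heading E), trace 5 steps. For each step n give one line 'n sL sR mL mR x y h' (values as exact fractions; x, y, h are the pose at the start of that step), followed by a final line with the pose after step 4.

n=0: pose=(-3,5,E); sL=9/13, sR=45/29; mL=423/377, mR=63/754; mL+mR=909/754 → advance +1; mR−mL=-27/26 → turn -1·90°
n=1: pose=(-2,5,S); sL=18/13, sR=90/89; mL=1386/1157, mR=-1017/1157; mL+mR=369/1157 → advance +1; mR−mL=-27/13 → turn -1·90°
n=2: pose=(-2,4,W); sL=45/26, sR=45/58; mL=945/754, mR=-2025/1508; mL+mR=-135/1508 → advance -1; mR−mL=-135/52 → turn -1·90°
n=3: pose=(-1,4,N); sL=90/97, sR=10/9; mL=890/873, mR=-325/873; mL+mR=565/873 → advance +1; mR−mL=-135/97 → turn -1·90°
n=4: pose=(-1,5,E); sL=45/61, sR=9/5; mL=387/305, mR=99/610; mL+mR=873/610 → advance +1; mR−mL=-135/122 → turn -1·90°

0 9/13 45/29 423/377 63/754 -3 5 E
1 18/13 90/89 1386/1157 -1017/1157 -2 5 S
2 45/26 45/58 945/754 -2025/1508 -2 4 W
3 90/97 10/9 890/873 -325/873 -1 4 N
4 45/61 9/5 387/305 99/610 -1 5 E
final 0 5 S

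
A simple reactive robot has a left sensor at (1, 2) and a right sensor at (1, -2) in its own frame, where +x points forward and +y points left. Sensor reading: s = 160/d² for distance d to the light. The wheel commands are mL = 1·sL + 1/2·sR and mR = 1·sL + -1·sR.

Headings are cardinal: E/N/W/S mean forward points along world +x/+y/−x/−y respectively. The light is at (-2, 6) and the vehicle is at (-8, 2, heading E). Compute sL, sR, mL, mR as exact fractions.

left sensor world pos  = (-7, 4); dL² = 29
right sensor world pos = (-7, 0); dR² = 61
sL = 160/29 = 160/29
sR = 160/61 = 160/61
mL = 1·sL + 1/2·sR = 12080/1769
mR = 1·sL + -1·sR = 5120/1769

160/29 160/61 12080/1769 5120/1769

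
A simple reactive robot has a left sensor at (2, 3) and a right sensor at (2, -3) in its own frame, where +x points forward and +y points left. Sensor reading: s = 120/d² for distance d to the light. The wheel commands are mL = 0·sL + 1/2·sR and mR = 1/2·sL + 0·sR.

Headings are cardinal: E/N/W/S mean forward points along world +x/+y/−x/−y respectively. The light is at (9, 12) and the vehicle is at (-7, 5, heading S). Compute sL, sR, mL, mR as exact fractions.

12/25 60/221 30/221 6/25

left sensor world pos  = (-4, 3); dL² = 250
right sensor world pos = (-10, 3); dR² = 442
sL = 120/250 = 12/25
sR = 120/442 = 60/221
mL = 0·sL + 1/2·sR = 30/221
mR = 1/2·sL + 0·sR = 6/25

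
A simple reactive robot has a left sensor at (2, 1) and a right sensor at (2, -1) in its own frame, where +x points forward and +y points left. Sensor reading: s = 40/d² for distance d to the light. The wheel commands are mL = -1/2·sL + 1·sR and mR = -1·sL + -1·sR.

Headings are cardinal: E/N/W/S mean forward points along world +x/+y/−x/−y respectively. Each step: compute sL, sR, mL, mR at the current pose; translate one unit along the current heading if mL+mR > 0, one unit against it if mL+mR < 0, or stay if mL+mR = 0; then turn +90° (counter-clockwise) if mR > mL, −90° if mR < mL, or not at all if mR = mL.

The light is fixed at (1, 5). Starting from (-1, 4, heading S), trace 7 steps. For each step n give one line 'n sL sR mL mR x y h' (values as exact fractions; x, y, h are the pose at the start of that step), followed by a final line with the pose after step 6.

0 4 20/9 2/9 -56/9 -1 4 S
1 40/17 40/17 20/17 -80/17 -1 5 W
2 5 10 15/2 -15 0 5 N
3 40 8 -12 -48 0 4 E
4 4 20/9 2/9 -56/9 -1 4 S
5 40/17 40/17 20/17 -80/17 -1 5 W
6 5 10 15/2 -15 0 5 N
final 0 4 E

n=0: pose=(-1,4,S); sL=4, sR=20/9; mL=2/9, mR=-56/9; mL+mR=-6 → advance -1; mR−mL=-58/9 → turn -1·90°
n=1: pose=(-1,5,W); sL=40/17, sR=40/17; mL=20/17, mR=-80/17; mL+mR=-60/17 → advance -1; mR−mL=-100/17 → turn -1·90°
n=2: pose=(0,5,N); sL=5, sR=10; mL=15/2, mR=-15; mL+mR=-15/2 → advance -1; mR−mL=-45/2 → turn -1·90°
n=3: pose=(0,4,E); sL=40, sR=8; mL=-12, mR=-48; mL+mR=-60 → advance -1; mR−mL=-36 → turn -1·90°
n=4: pose=(-1,4,S); sL=4, sR=20/9; mL=2/9, mR=-56/9; mL+mR=-6 → advance -1; mR−mL=-58/9 → turn -1·90°
n=5: pose=(-1,5,W); sL=40/17, sR=40/17; mL=20/17, mR=-80/17; mL+mR=-60/17 → advance -1; mR−mL=-100/17 → turn -1·90°
n=6: pose=(0,5,N); sL=5, sR=10; mL=15/2, mR=-15; mL+mR=-15/2 → advance -1; mR−mL=-45/2 → turn -1·90°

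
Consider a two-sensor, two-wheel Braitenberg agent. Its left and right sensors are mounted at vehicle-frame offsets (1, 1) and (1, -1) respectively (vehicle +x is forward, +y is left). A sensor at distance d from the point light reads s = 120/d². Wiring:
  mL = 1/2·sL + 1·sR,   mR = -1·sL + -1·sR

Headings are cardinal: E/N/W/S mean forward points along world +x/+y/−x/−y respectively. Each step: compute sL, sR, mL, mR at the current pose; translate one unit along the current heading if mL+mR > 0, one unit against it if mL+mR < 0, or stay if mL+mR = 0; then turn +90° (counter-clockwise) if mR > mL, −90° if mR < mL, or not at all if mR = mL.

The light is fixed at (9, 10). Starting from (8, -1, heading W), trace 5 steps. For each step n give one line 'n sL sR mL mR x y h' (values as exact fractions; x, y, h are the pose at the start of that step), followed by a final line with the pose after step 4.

0 30/37 15/13 750/481 -945/481 8 -1 W
1 120/101 120/101 180/101 -240/101 9 -1 N
2 60/61 12/17 1242/1037 -1752/1037 9 -2 E
3 120/169 120/173 30660/29237 -41040/29237 8 -2 S
4 30/37 15/13 750/481 -945/481 8 -1 W
final 9 -1 N

n=0: pose=(8,-1,W); sL=30/37, sR=15/13; mL=750/481, mR=-945/481; mL+mR=-15/37 → advance -1; mR−mL=-1695/481 → turn -1·90°
n=1: pose=(9,-1,N); sL=120/101, sR=120/101; mL=180/101, mR=-240/101; mL+mR=-60/101 → advance -1; mR−mL=-420/101 → turn -1·90°
n=2: pose=(9,-2,E); sL=60/61, sR=12/17; mL=1242/1037, mR=-1752/1037; mL+mR=-30/61 → advance -1; mR−mL=-2994/1037 → turn -1·90°
n=3: pose=(8,-2,S); sL=120/169, sR=120/173; mL=30660/29237, mR=-41040/29237; mL+mR=-60/169 → advance -1; mR−mL=-71700/29237 → turn -1·90°
n=4: pose=(8,-1,W); sL=30/37, sR=15/13; mL=750/481, mR=-945/481; mL+mR=-15/37 → advance -1; mR−mL=-1695/481 → turn -1·90°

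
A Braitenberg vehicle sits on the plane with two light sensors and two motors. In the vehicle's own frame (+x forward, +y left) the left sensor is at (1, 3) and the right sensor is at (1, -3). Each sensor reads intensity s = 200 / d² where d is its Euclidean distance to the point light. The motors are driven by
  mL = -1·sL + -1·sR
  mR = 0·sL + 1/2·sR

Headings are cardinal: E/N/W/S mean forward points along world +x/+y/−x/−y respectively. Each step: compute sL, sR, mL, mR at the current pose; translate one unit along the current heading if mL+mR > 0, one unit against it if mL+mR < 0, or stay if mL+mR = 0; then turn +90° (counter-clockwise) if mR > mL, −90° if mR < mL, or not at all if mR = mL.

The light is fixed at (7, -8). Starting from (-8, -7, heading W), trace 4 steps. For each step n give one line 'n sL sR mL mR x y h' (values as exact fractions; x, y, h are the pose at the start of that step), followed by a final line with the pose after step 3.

n=0: pose=(-8,-7,W); sL=10/13, sR=25/34; mL=-665/442, mR=25/68; mL+mR=-1005/884 → advance -1; mR−mL=1655/884 → turn +1·90°
n=1: pose=(-7,-7,S); sL=200/121, sR=200/289; mL=-82000/34969, mR=100/289; mL+mR=-69900/34969 → advance -1; mR−mL=94100/34969 → turn +1·90°
n=2: pose=(-7,-6,E); sL=100/97, sR=20/17; mL=-3640/1649, mR=10/17; mL+mR=-2670/1649 → advance -1; mR−mL=4610/1649 → turn +1·90°
n=3: pose=(-8,-6,N); sL=200/333, sR=200/153; mL=-1200/629, mR=100/153; mL+mR=-7100/5661 → advance -1; mR−mL=14500/5661 → turn +1·90°

0 10/13 25/34 -665/442 25/68 -8 -7 W
1 200/121 200/289 -82000/34969 100/289 -7 -7 S
2 100/97 20/17 -3640/1649 10/17 -7 -6 E
3 200/333 200/153 -1200/629 100/153 -8 -6 N
final -8 -7 W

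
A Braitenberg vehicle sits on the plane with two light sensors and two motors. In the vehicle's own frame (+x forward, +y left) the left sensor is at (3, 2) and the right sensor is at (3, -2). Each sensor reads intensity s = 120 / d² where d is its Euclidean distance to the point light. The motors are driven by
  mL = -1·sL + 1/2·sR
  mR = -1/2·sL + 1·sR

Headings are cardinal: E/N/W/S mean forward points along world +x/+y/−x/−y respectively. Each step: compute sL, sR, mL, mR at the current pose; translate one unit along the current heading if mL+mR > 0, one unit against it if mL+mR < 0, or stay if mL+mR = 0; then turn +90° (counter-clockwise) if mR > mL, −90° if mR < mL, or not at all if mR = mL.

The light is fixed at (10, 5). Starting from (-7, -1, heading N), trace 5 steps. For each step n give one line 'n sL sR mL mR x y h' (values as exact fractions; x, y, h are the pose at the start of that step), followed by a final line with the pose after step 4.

n=0: pose=(-7,-1,N); sL=12/37, sR=20/39; mL=-98/1443, mR=506/1443; mL+mR=136/481 → advance +1; mR−mL=604/1443 → turn +1·90°
n=1: pose=(-7,0,W); sL=120/449, sR=120/409; mL=-22140/183641, mR=29340/183641; mL+mR=7200/183641 → advance +1; mR−mL=51480/183641 → turn +1·90°
n=2: pose=(-8,0,S); sL=3/8, sR=15/58; mL=-57/232, mR=33/464; mL+mR=-81/464 → advance -1; mR−mL=147/464 → turn +1·90°
n=3: pose=(-8,1,E); sL=120/229, sR=40/87; mL=-5860/19923, mR=3940/19923; mL+mR=-640/6641 → advance -1; mR−mL=9800/19923 → turn +1·90°
n=4: pose=(-9,1,N); sL=60/221, sR=12/29; mL=-414/6409, mR=1782/6409; mL+mR=1368/6409 → advance +1; mR−mL=2196/6409 → turn +1·90°

0 12/37 20/39 -98/1443 506/1443 -7 -1 N
1 120/449 120/409 -22140/183641 29340/183641 -7 0 W
2 3/8 15/58 -57/232 33/464 -8 0 S
3 120/229 40/87 -5860/19923 3940/19923 -8 1 E
4 60/221 12/29 -414/6409 1782/6409 -9 1 N
final -9 2 W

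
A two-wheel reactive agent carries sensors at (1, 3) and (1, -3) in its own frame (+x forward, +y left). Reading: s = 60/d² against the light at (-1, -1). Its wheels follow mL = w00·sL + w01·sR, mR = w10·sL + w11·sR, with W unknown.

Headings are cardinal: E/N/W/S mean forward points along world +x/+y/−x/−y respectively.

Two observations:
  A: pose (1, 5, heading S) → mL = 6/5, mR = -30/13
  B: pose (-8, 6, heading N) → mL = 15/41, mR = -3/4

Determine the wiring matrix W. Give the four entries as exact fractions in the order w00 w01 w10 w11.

obs A: pose=(1,5,S) → sL=6/5, sR=30/13, mL=6/5, mR=-30/13
obs B: pose=(-8,6,N) → sL=15/41, sR=3/4, mL=15/41, mR=-3/4
sensor matrix S = [[6/5, 30/13], [15/41, 3/4]]; det S = 297/5330
solve [mL_A; mL_B] = S·[w00; w01] and [mR_A; mR_B] = S·[w10; w11]:
  w00 = 1, w01 = 0, w10 = 0, w11 = -1

1 0 0 -1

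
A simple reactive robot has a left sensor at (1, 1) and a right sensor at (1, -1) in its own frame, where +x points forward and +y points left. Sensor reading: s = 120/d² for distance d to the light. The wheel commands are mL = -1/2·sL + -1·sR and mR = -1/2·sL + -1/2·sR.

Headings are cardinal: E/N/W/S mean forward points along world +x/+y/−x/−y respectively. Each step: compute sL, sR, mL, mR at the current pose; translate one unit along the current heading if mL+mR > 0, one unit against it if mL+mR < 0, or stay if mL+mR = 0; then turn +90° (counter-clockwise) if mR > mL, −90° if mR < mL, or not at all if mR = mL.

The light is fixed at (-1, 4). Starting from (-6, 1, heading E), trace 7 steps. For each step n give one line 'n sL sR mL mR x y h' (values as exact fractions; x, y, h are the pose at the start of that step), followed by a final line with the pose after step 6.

n=0: pose=(-6,1,E); sL=6, sR=15/4; mL=-27/4, mR=-39/8; mL+mR=-93/8 → advance -1; mR−mL=15/8 → turn +1·90°
n=1: pose=(-7,1,N); sL=120/53, sR=120/29; mL=-8100/1537, mR=-4920/1537; mL+mR=-13020/1537 → advance -1; mR−mL=60/29 → turn +1·90°
n=2: pose=(-7,0,W); sL=60/37, sR=60/29; mL=-3090/1073, mR=-1980/1073; mL+mR=-5070/1073 → advance -1; mR−mL=30/29 → turn +1·90°
n=3: pose=(-6,0,S); sL=120/41, sR=120/61; mL=-8580/2501, mR=-6120/2501; mL+mR=-14700/2501 → advance -1; mR−mL=60/61 → turn +1·90°
n=4: pose=(-6,1,E); sL=6, sR=15/4; mL=-27/4, mR=-39/8; mL+mR=-93/8 → advance -1; mR−mL=15/8 → turn +1·90°
n=5: pose=(-7,1,N); sL=120/53, sR=120/29; mL=-8100/1537, mR=-4920/1537; mL+mR=-13020/1537 → advance -1; mR−mL=60/29 → turn +1·90°
n=6: pose=(-7,0,W); sL=60/37, sR=60/29; mL=-3090/1073, mR=-1980/1073; mL+mR=-5070/1073 → advance -1; mR−mL=30/29 → turn +1·90°

0 6 15/4 -27/4 -39/8 -6 1 E
1 120/53 120/29 -8100/1537 -4920/1537 -7 1 N
2 60/37 60/29 -3090/1073 -1980/1073 -7 0 W
3 120/41 120/61 -8580/2501 -6120/2501 -6 0 S
4 6 15/4 -27/4 -39/8 -6 1 E
5 120/53 120/29 -8100/1537 -4920/1537 -7 1 N
6 60/37 60/29 -3090/1073 -1980/1073 -7 0 W
final -6 0 S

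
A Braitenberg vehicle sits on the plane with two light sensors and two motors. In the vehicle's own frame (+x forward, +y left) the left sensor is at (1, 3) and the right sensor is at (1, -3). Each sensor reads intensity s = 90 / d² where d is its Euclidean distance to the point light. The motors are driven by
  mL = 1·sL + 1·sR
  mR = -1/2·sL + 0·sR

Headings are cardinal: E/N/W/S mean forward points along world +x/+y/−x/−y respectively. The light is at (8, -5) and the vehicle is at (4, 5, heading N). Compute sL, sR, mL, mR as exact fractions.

left sensor world pos  = (1, 6); dL² = 170
right sensor world pos = (7, 6); dR² = 122
sL = 90/170 = 9/17
sR = 90/122 = 45/61
mL = 1·sL + 1·sR = 1314/1037
mR = -1/2·sL + 0·sR = -9/34

9/17 45/61 1314/1037 -9/34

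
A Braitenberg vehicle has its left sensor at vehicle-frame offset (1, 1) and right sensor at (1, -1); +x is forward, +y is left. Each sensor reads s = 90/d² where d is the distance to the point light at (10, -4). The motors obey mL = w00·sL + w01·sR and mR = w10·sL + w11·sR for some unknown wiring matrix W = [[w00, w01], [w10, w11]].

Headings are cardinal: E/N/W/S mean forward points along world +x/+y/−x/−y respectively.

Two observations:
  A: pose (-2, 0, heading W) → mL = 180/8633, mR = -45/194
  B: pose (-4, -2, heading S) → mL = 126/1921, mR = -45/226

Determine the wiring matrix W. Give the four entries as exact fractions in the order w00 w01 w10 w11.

1/2 -1/2 0 -1/2

obs A: pose=(-2,0,W) → sL=45/89, sR=45/97, mL=180/8633, mR=-45/194
obs B: pose=(-4,-2,S) → sL=9/17, sR=45/113, mL=126/1921, mR=-45/226
sensor matrix S = [[45/89, 45/97], [9/17, 45/113]]; det S = -733860/16583993
solve [mL_A; mL_B] = S·[w00; w01] and [mR_A; mR_B] = S·[w10; w11]:
  w00 = 1/2, w01 = -1/2, w10 = 0, w11 = -1/2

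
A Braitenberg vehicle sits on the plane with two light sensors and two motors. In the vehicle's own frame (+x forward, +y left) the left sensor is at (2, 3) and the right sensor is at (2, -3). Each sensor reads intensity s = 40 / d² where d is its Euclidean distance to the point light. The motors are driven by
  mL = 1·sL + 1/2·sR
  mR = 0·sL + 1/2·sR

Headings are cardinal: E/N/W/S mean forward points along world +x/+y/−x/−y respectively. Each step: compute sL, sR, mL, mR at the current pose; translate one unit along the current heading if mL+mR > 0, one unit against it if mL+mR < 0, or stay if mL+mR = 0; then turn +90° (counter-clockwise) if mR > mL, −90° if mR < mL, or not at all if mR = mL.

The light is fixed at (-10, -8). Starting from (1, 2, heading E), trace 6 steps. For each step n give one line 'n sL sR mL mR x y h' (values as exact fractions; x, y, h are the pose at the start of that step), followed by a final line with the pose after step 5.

n=0: pose=(1,2,E); sL=20/169, sR=20/109; mL=3870/18421, mR=10/109; mL+mR=5560/18421 → advance +1; mR−mL=-20/169 → turn -1·90°
n=1: pose=(2,2,S); sL=40/289, sR=8/29; mL=2316/8381, mR=4/29; mL+mR=3472/8381 → advance +1; mR−mL=-40/289 → turn -1·90°
n=2: pose=(2,1,W); sL=5/17, sR=10/61; mL=390/1037, mR=5/61; mL+mR=475/1037 → advance +1; mR−mL=-5/17 → turn -1·90°
n=3: pose=(1,1,N); sL=8/37, sR=40/317; mL=3276/11729, mR=20/317; mL+mR=4016/11729 → advance +1; mR−mL=-8/37 → turn -1·90°
n=4: pose=(1,2,E); sL=20/169, sR=20/109; mL=3870/18421, mR=10/109; mL+mR=5560/18421 → advance +1; mR−mL=-20/169 → turn -1·90°
n=5: pose=(2,2,S); sL=40/289, sR=8/29; mL=2316/8381, mR=4/29; mL+mR=3472/8381 → advance +1; mR−mL=-40/289 → turn -1·90°

0 20/169 20/109 3870/18421 10/109 1 2 E
1 40/289 8/29 2316/8381 4/29 2 2 S
2 5/17 10/61 390/1037 5/61 2 1 W
3 8/37 40/317 3276/11729 20/317 1 1 N
4 20/169 20/109 3870/18421 10/109 1 2 E
5 40/289 8/29 2316/8381 4/29 2 2 S
final 2 1 W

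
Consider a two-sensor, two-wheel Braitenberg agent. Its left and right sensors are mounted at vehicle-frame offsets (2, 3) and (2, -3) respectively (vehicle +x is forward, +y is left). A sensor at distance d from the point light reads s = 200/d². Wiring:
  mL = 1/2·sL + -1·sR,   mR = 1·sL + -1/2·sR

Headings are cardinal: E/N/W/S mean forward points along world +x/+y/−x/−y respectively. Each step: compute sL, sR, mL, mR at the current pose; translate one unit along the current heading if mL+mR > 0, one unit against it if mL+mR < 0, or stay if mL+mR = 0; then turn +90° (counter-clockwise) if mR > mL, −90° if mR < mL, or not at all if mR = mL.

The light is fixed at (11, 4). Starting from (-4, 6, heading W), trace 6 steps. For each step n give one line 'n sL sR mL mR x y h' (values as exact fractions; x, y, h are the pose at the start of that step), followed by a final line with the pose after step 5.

0 20/29 100/157 -1330/4553 1690/4553 -4 6 W
1 200/169 200/361 2300/61009 55300/61009 -5 6 S
2 50/53 1 -28/53 47/106 -5 5 E
3 200/409 40/41 -12260/16769 20/16769 -6 5 N
4 20/37 20/37 -10/37 10/37 -6 4 W
5 1 50/101 1/202 76/101 -6 4 S
final -6 3 E

n=0: pose=(-4,6,W); sL=20/29, sR=100/157; mL=-1330/4553, mR=1690/4553; mL+mR=360/4553 → advance +1; mR−mL=3020/4553 → turn +1·90°
n=1: pose=(-5,6,S); sL=200/169, sR=200/361; mL=2300/61009, mR=55300/61009; mL+mR=57600/61009 → advance +1; mR−mL=53000/61009 → turn +1·90°
n=2: pose=(-5,5,E); sL=50/53, sR=1; mL=-28/53, mR=47/106; mL+mR=-9/106 → advance -1; mR−mL=103/106 → turn +1·90°
n=3: pose=(-6,5,N); sL=200/409, sR=40/41; mL=-12260/16769, mR=20/16769; mL+mR=-12240/16769 → advance -1; mR−mL=12280/16769 → turn +1·90°
n=4: pose=(-6,4,W); sL=20/37, sR=20/37; mL=-10/37, mR=10/37; mL+mR=0 → advance +0; mR−mL=20/37 → turn +1·90°
n=5: pose=(-6,4,S); sL=1, sR=50/101; mL=1/202, mR=76/101; mL+mR=153/202 → advance +1; mR−mL=151/202 → turn +1·90°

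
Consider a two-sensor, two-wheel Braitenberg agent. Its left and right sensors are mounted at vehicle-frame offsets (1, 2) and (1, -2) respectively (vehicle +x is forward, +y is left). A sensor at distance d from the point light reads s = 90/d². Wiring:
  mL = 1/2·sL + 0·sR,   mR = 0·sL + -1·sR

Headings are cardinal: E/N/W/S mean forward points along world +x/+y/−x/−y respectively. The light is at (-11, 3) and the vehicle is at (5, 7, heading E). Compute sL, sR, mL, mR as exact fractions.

left sensor world pos  = (6, 9); dL² = 325
right sensor world pos = (6, 5); dR² = 293
sL = 90/325 = 18/65
sR = 90/293 = 90/293
mL = 1/2·sL + 0·sR = 9/65
mR = 0·sL + -1·sR = -90/293

18/65 90/293 9/65 -90/293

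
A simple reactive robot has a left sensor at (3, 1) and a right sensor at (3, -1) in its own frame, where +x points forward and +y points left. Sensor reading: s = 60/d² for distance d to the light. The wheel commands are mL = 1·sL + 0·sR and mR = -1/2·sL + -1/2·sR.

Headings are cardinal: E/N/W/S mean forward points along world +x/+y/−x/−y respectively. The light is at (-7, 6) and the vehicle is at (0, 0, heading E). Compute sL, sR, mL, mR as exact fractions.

left sensor world pos  = (3, 1); dL² = 125
right sensor world pos = (3, -1); dR² = 149
sL = 60/125 = 12/25
sR = 60/149 = 60/149
mL = 1·sL + 0·sR = 12/25
mR = -1/2·sL + -1/2·sR = -1644/3725

12/25 60/149 12/25 -1644/3725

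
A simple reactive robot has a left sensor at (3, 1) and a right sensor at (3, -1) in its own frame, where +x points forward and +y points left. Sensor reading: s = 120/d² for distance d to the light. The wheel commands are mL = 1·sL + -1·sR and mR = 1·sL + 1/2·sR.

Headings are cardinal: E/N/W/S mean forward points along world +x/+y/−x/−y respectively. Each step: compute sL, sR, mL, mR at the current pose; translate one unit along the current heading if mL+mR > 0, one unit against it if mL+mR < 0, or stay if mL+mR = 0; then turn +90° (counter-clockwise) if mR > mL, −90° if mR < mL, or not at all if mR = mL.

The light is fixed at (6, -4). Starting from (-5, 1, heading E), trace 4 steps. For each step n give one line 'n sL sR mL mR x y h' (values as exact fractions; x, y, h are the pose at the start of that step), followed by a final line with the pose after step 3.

0 6/5 3/2 -3/10 39/20 -5 1 E
1 24/37 24/29 -192/1073 1140/1073 -4 1 N
2 60/97 60/109 720/10573 9450/10573 -4 2 W
3 120/109 40/51 1760/5559 8300/5559 -5 2 S
final -5 1 E

n=0: pose=(-5,1,E); sL=6/5, sR=3/2; mL=-3/10, mR=39/20; mL+mR=33/20 → advance +1; mR−mL=9/4 → turn +1·90°
n=1: pose=(-4,1,N); sL=24/37, sR=24/29; mL=-192/1073, mR=1140/1073; mL+mR=948/1073 → advance +1; mR−mL=36/29 → turn +1·90°
n=2: pose=(-4,2,W); sL=60/97, sR=60/109; mL=720/10573, mR=9450/10573; mL+mR=10170/10573 → advance +1; mR−mL=90/109 → turn +1·90°
n=3: pose=(-5,2,S); sL=120/109, sR=40/51; mL=1760/5559, mR=8300/5559; mL+mR=10060/5559 → advance +1; mR−mL=20/17 → turn +1·90°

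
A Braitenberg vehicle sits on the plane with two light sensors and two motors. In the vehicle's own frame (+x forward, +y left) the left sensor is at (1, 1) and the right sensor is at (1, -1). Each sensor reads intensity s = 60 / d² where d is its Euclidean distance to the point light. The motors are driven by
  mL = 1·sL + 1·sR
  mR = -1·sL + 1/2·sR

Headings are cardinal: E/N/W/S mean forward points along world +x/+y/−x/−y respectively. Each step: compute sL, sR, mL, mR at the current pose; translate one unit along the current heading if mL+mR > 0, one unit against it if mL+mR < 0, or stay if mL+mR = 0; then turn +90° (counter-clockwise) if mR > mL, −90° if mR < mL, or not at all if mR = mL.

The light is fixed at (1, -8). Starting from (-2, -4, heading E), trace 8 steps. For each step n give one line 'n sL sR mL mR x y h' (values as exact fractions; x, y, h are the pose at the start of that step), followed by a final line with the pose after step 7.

0 60/29 60/13 2520/377 90/377 -2 -4 E
1 6 10/3 28/3 -13/3 -1 -4 S
2 60/13 12/5 456/65 -222/65 -1 -5 W
3 15/8 3 39/8 -3/8 -2 -5 N
4 60/29 60/13 2520/377 90/377 -2 -4 E
5 6 10/3 28/3 -13/3 -1 -4 S
6 60/13 12/5 456/65 -222/65 -1 -5 W
7 15/8 3 39/8 -3/8 -2 -5 N
final -2 -4 E

n=0: pose=(-2,-4,E); sL=60/29, sR=60/13; mL=2520/377, mR=90/377; mL+mR=90/13 → advance +1; mR−mL=-2430/377 → turn -1·90°
n=1: pose=(-1,-4,S); sL=6, sR=10/3; mL=28/3, mR=-13/3; mL+mR=5 → advance +1; mR−mL=-41/3 → turn -1·90°
n=2: pose=(-1,-5,W); sL=60/13, sR=12/5; mL=456/65, mR=-222/65; mL+mR=18/5 → advance +1; mR−mL=-678/65 → turn -1·90°
n=3: pose=(-2,-5,N); sL=15/8, sR=3; mL=39/8, mR=-3/8; mL+mR=9/2 → advance +1; mR−mL=-21/4 → turn -1·90°
n=4: pose=(-2,-4,E); sL=60/29, sR=60/13; mL=2520/377, mR=90/377; mL+mR=90/13 → advance +1; mR−mL=-2430/377 → turn -1·90°
n=5: pose=(-1,-4,S); sL=6, sR=10/3; mL=28/3, mR=-13/3; mL+mR=5 → advance +1; mR−mL=-41/3 → turn -1·90°
n=6: pose=(-1,-5,W); sL=60/13, sR=12/5; mL=456/65, mR=-222/65; mL+mR=18/5 → advance +1; mR−mL=-678/65 → turn -1·90°
n=7: pose=(-2,-5,N); sL=15/8, sR=3; mL=39/8, mR=-3/8; mL+mR=9/2 → advance +1; mR−mL=-21/4 → turn -1·90°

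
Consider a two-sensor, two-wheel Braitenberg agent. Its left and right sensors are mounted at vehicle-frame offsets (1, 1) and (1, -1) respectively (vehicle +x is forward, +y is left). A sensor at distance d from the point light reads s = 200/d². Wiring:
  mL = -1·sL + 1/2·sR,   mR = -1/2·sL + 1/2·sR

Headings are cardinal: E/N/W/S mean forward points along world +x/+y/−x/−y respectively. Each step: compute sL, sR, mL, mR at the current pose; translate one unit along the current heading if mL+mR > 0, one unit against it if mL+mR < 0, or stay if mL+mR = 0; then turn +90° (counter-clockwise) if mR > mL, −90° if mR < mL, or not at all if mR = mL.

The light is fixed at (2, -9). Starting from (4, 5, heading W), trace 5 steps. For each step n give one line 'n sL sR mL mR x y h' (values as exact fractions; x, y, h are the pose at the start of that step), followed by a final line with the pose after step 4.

0 20/17 100/113 -1410/1921 -280/1921 4 5 W
1 40/37 200/173 -3220/6401 240/6401 5 5 S
2 25/34 50/53 -475/1802 375/3604 5 6 E
3 200/257 40/53 -5460/13621 -160/13621 4 6 N
4 20/17 100/113 -1410/1921 -280/1921 4 5 W
final 5 5 S

n=0: pose=(4,5,W); sL=20/17, sR=100/113; mL=-1410/1921, mR=-280/1921; mL+mR=-1690/1921 → advance -1; mR−mL=10/17 → turn +1·90°
n=1: pose=(5,5,S); sL=40/37, sR=200/173; mL=-3220/6401, mR=240/6401; mL+mR=-2980/6401 → advance -1; mR−mL=20/37 → turn +1·90°
n=2: pose=(5,6,E); sL=25/34, sR=50/53; mL=-475/1802, mR=375/3604; mL+mR=-575/3604 → advance -1; mR−mL=25/68 → turn +1·90°
n=3: pose=(4,6,N); sL=200/257, sR=40/53; mL=-5460/13621, mR=-160/13621; mL+mR=-5620/13621 → advance -1; mR−mL=100/257 → turn +1·90°
n=4: pose=(4,5,W); sL=20/17, sR=100/113; mL=-1410/1921, mR=-280/1921; mL+mR=-1690/1921 → advance -1; mR−mL=10/17 → turn +1·90°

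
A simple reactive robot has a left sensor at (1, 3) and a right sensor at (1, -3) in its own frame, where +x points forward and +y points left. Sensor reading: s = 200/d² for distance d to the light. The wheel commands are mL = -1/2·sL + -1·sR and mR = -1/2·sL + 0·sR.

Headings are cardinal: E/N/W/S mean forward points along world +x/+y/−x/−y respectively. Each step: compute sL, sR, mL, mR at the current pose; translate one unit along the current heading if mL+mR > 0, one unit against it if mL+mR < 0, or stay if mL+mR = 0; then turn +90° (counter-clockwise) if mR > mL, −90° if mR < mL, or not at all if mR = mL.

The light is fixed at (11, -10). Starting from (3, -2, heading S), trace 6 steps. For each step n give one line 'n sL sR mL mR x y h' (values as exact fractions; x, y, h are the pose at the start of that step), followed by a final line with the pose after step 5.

n=0: pose=(3,-2,S); sL=100/37, sR=20/17; mL=-1590/629, mR=-50/37; mL+mR=-2440/629 → advance -1; mR−mL=20/17 → turn +1·90°
n=1: pose=(3,-1,E); sL=200/193, sR=40/17; mL=-9420/3281, mR=-100/193; mL+mR=-11120/3281 → advance -1; mR−mL=40/17 → turn +1·90°
n=2: pose=(2,-1,N); sL=50/61, sR=25/17; mL=-1950/1037, mR=-25/61; mL+mR=-2375/1037 → advance -1; mR−mL=25/17 → turn +1·90°
n=3: pose=(2,-2,W); sL=8/5, sR=200/221; mL=-1884/1105, mR=-4/5; mL+mR=-2768/1105 → advance -1; mR−mL=200/221 → turn +1·90°
n=4: pose=(3,-2,S); sL=100/37, sR=20/17; mL=-1590/629, mR=-50/37; mL+mR=-2440/629 → advance -1; mR−mL=20/17 → turn +1·90°
n=5: pose=(3,-1,E); sL=200/193, sR=40/17; mL=-9420/3281, mR=-100/193; mL+mR=-11120/3281 → advance -1; mR−mL=40/17 → turn +1·90°

0 100/37 20/17 -1590/629 -50/37 3 -2 S
1 200/193 40/17 -9420/3281 -100/193 3 -1 E
2 50/61 25/17 -1950/1037 -25/61 2 -1 N
3 8/5 200/221 -1884/1105 -4/5 2 -2 W
4 100/37 20/17 -1590/629 -50/37 3 -2 S
5 200/193 40/17 -9420/3281 -100/193 3 -1 E
final 2 -1 N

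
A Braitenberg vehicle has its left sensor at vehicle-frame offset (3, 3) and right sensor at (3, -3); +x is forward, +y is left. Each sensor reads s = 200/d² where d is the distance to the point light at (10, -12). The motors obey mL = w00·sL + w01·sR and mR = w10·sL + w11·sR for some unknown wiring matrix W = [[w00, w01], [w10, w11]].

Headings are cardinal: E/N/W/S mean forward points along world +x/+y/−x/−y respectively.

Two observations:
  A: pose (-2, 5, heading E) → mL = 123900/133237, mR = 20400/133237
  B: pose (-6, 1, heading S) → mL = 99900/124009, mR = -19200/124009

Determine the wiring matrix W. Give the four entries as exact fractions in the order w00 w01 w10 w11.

obs A: pose=(-2,5,E) → sL=200/481, sR=200/277, mL=123900/133237, mR=20400/133237
obs B: pose=(-6,1,S) → sL=200/269, sR=200/461, mL=99900/124009, mR=-19200/124009
sensor matrix S = [[200/481, 200/277], [200/269, 200/461]]; det S = -5889120000/16522587133
solve [mL_A; mL_B] = S·[w00; w01] and [mR_A; mR_B] = S·[w10; w11]:
  w00 = 1/2, w01 = 1, w10 = -1/2, w11 = 1/2

1/2 1 -1/2 1/2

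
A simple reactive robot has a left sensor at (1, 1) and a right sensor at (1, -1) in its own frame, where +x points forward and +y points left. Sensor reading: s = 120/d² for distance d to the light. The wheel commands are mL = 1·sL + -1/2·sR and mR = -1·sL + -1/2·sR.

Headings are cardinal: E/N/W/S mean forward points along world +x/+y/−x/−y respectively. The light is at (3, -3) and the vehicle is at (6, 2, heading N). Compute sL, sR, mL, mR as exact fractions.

left sensor world pos  = (5, 3); dL² = 40
right sensor world pos = (7, 3); dR² = 52
sL = 120/40 = 3
sR = 120/52 = 30/13
mL = 1·sL + -1/2·sR = 24/13
mR = -1·sL + -1/2·sR = -54/13

3 30/13 24/13 -54/13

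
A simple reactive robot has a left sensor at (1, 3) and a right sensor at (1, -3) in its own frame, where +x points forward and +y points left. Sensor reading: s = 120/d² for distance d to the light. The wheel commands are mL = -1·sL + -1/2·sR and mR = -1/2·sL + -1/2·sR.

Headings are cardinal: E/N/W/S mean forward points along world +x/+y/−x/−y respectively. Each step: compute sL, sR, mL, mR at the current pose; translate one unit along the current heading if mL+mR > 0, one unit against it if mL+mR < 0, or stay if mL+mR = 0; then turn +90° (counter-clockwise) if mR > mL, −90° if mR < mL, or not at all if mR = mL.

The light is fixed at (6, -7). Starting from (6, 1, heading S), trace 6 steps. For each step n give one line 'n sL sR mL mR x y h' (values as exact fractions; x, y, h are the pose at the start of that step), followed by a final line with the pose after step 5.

n=0: pose=(6,1,S); sL=60/29, sR=60/29; mL=-90/29, mR=-60/29; mL+mR=-150/29 → advance -1; mR−mL=30/29 → turn +1·90°
n=1: pose=(6,2,E); sL=24/29, sR=120/37; mL=-2628/1073, mR=-2184/1073; mL+mR=-4812/1073 → advance -1; mR−mL=12/29 → turn +1·90°
n=2: pose=(5,2,N); sL=30/29, sR=15/13; mL=-1215/754, mR=-825/754; mL+mR=-1020/377 → advance -1; mR−mL=15/29 → turn +1·90°
n=3: pose=(5,1,W); sL=120/29, sR=24/25; mL=-3348/725, mR=-1848/725; mL+mR=-5196/725 → advance -1; mR−mL=60/29 → turn +1·90°
n=4: pose=(6,1,S); sL=60/29, sR=60/29; mL=-90/29, mR=-60/29; mL+mR=-150/29 → advance -1; mR−mL=30/29 → turn +1·90°
n=5: pose=(6,2,E); sL=24/29, sR=120/37; mL=-2628/1073, mR=-2184/1073; mL+mR=-4812/1073 → advance -1; mR−mL=12/29 → turn +1·90°

0 60/29 60/29 -90/29 -60/29 6 1 S
1 24/29 120/37 -2628/1073 -2184/1073 6 2 E
2 30/29 15/13 -1215/754 -825/754 5 2 N
3 120/29 24/25 -3348/725 -1848/725 5 1 W
4 60/29 60/29 -90/29 -60/29 6 1 S
5 24/29 120/37 -2628/1073 -2184/1073 6 2 E
final 5 2 N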